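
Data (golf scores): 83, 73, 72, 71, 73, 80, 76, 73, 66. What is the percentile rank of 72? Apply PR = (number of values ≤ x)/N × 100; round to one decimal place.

33.3

N = 9.
Strictly below 72: 2. Equal to 72: 1.
PR = 3/9 × 100 = 33.3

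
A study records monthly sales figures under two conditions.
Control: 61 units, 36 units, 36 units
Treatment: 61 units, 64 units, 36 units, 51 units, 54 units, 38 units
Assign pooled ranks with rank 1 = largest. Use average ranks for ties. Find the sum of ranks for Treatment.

Sorted (descending): 64, 61, 61, 54, 51, 38, 36, 36, 36
The 2 values of 61 occupy positions 2–3 → average rank (2+3)/2 = 2.5.
The 3 values of 36 occupy positions 7–9 → average rank 8.
Treatment values → pooled ranks: 61→2.5, 64→1, 36→8, 51→5, 54→4, 38→6
Rank sum = 2.5 + 1 + 8 + 5 + 4 + 6 = 26.5

26.5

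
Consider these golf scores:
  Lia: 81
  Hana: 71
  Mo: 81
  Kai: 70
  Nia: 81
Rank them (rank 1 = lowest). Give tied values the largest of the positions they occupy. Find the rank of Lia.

Sorted (ascending): 70, 71, 81, 81, 81
The 3 values of 81 occupy positions 3–5 → each gets rank 5.
Lia has value 81 → rank 5.

5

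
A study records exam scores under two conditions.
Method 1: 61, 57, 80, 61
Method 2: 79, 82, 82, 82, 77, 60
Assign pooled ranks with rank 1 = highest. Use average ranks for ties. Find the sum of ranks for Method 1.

29

Sorted (descending): 82, 82, 82, 80, 79, 77, 61, 61, 60, 57
The 3 values of 82 occupy positions 1–3 → average rank 2.
The 2 values of 61 occupy positions 7–8 → average rank (7+8)/2 = 7.5.
Method 1 values → pooled ranks: 61→7.5, 57→10, 80→4, 61→7.5
Rank sum = 7.5 + 10 + 4 + 7.5 = 29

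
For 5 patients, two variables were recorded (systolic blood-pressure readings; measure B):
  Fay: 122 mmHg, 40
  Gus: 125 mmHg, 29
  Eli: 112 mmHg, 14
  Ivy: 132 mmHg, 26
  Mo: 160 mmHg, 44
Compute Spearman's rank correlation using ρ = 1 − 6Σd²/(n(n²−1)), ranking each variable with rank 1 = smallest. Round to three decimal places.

0.600

Ranks of variable 1: 2, 3, 1, 4, 5
Ranks of variable 2: 4, 3, 1, 2, 5
d = r₁ − r₂: -2, 0, 0, 2, 0
d²: 4, 0, 0, 4, 0; Σd² = 8
ρ = 1 − 6·8/(5·24) = 1 − 48/120 = 0.600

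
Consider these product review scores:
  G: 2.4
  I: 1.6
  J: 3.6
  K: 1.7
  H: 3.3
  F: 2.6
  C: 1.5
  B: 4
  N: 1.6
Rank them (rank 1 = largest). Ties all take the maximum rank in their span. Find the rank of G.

Sorted (descending): 4, 3.6, 3.3, 2.6, 2.4, 1.7, 1.6, 1.6, 1.5
The 2 values of 1.6 occupy positions 7–8 → each gets rank 8.
G has value 2.4 → rank 5.

5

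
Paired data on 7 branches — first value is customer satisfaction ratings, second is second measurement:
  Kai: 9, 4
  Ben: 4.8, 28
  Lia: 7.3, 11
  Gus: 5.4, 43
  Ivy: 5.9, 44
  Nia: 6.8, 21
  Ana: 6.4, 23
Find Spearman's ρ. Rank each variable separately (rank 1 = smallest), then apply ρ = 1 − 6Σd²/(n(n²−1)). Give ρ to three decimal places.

-0.857

Ranks of variable 1: 7, 1, 6, 2, 3, 5, 4
Ranks of variable 2: 1, 5, 2, 6, 7, 3, 4
d = r₁ − r₂: 6, -4, 4, -4, -4, 2, 0
d²: 36, 16, 16, 16, 16, 4, 0; Σd² = 104
ρ = 1 − 6·104/(7·48) = 1 − 624/336 = -0.857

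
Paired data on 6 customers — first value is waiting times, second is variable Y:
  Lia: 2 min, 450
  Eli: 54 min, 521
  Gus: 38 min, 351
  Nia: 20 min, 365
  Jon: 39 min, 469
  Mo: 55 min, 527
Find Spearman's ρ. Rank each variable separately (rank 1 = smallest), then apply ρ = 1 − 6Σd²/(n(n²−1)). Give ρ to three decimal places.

0.771

Ranks of variable 1: 1, 5, 3, 2, 4, 6
Ranks of variable 2: 3, 5, 1, 2, 4, 6
d = r₁ − r₂: -2, 0, 2, 0, 0, 0
d²: 4, 0, 4, 0, 0, 0; Σd² = 8
ρ = 1 − 6·8/(6·35) = 1 − 48/210 = 0.771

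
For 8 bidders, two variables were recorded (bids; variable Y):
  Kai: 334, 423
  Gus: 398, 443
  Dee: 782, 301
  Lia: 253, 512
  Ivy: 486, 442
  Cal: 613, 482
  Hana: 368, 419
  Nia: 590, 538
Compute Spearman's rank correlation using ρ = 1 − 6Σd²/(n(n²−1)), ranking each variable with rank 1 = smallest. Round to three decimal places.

-0.119

Ranks of variable 1: 2, 4, 8, 1, 5, 7, 3, 6
Ranks of variable 2: 3, 5, 1, 7, 4, 6, 2, 8
d = r₁ − r₂: -1, -1, 7, -6, 1, 1, 1, -2
d²: 1, 1, 49, 36, 1, 1, 1, 4; Σd² = 94
ρ = 1 − 6·94/(8·63) = 1 − 564/504 = -0.119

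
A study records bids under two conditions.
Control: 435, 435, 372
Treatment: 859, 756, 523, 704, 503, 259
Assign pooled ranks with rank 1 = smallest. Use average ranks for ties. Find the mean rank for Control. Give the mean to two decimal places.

Sorted (ascending): 259, 372, 435, 435, 503, 523, 704, 756, 859
The 2 values of 435 occupy positions 3–4 → average rank (3+4)/2 = 3.5.
Control values → pooled ranks: 435→3.5, 435→3.5, 372→2
Mean rank = (3.5 + 3.5 + 2) / 3 = 3.00

3.00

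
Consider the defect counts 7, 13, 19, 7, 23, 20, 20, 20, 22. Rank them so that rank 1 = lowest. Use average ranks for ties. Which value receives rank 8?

22

Sorted (ascending): 7, 7, 13, 19, 20, 20, 20, 22, 23
The 2 values of 7 occupy positions 1–2 → average rank (1+2)/2 = 1.5.
The 3 values of 20 occupy positions 5–7 → average rank 6.
Rank 8 → value 22.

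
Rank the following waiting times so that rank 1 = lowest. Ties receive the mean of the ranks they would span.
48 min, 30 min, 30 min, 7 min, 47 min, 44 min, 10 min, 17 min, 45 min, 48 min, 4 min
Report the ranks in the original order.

Sorted (ascending): 4, 7, 10, 17, 30, 30, 44, 45, 47, 48, 48
The 2 values of 30 occupy positions 5–6 → average rank (5+6)/2 = 5.5.
The 2 values of 48 occupy positions 10–11 → average rank (10+11)/2 = 10.5.

10.5, 5.5, 5.5, 2, 9, 7, 3, 4, 8, 10.5, 1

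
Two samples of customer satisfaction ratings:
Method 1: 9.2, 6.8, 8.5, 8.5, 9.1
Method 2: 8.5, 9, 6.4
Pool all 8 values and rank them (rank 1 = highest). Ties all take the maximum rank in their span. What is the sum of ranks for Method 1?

22

Sorted (descending): 9.2, 9.1, 9, 8.5, 8.5, 8.5, 6.8, 6.4
The 3 values of 8.5 occupy positions 4–6 → each gets rank 6.
Method 1 values → pooled ranks: 9.2→1, 6.8→7, 8.5→6, 8.5→6, 9.1→2
Rank sum = 1 + 7 + 6 + 6 + 2 = 22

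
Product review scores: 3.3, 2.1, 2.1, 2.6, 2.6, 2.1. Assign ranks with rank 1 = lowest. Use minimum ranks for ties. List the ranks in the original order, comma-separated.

6, 1, 1, 4, 4, 1

Sorted (ascending): 2.1, 2.1, 2.1, 2.6, 2.6, 3.3
The 3 values of 2.1 occupy positions 1–3 → each gets rank 1.
The 2 values of 2.6 occupy positions 4–5 → each gets rank 4.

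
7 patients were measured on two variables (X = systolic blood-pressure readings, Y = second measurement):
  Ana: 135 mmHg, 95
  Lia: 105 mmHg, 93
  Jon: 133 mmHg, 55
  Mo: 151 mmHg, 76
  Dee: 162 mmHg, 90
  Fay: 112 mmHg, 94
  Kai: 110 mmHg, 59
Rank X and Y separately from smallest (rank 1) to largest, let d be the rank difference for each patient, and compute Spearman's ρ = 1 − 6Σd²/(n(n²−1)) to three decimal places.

Ranks of variable 1: 5, 1, 4, 6, 7, 3, 2
Ranks of variable 2: 7, 5, 1, 3, 4, 6, 2
d = r₁ − r₂: -2, -4, 3, 3, 3, -3, 0
d²: 4, 16, 9, 9, 9, 9, 0; Σd² = 56
ρ = 1 − 6·56/(7·48) = 1 − 336/336 = 0.000

0.000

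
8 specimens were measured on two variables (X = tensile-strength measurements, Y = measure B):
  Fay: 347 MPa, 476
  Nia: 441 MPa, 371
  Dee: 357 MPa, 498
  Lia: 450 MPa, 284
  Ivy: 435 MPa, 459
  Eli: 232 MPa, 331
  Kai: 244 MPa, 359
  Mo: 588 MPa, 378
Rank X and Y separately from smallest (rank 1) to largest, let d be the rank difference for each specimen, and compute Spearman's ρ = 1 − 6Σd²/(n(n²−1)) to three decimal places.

Ranks of variable 1: 3, 6, 4, 7, 5, 1, 2, 8
Ranks of variable 2: 7, 4, 8, 1, 6, 2, 3, 5
d = r₁ − r₂: -4, 2, -4, 6, -1, -1, -1, 3
d²: 16, 4, 16, 36, 1, 1, 1, 9; Σd² = 84
ρ = 1 − 6·84/(8·63) = 1 − 504/504 = 0.000

0.000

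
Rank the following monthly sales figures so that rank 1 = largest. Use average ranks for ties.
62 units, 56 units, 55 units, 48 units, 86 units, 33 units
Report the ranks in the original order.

2, 3, 4, 5, 1, 6

Sorted (descending): 86, 62, 56, 55, 48, 33
No ties — each value takes its position as its rank.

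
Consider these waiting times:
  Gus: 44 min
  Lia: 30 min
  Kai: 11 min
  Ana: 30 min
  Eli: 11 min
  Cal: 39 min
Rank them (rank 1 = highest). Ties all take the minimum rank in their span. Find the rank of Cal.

2

Sorted (descending): 44, 39, 30, 30, 11, 11
The 2 values of 30 occupy positions 3–4 → each gets rank 3.
The 2 values of 11 occupy positions 5–6 → each gets rank 5.
Cal has value 39 min → rank 2.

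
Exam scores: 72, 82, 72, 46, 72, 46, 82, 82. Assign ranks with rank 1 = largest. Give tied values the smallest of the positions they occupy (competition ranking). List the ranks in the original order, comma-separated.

4, 1, 4, 7, 4, 7, 1, 1

Sorted (descending): 82, 82, 82, 72, 72, 72, 46, 46
The 3 values of 82 occupy positions 1–3 → each gets rank 1.
The 3 values of 72 occupy positions 4–6 → each gets rank 4.
The 2 values of 46 occupy positions 7–8 → each gets rank 7.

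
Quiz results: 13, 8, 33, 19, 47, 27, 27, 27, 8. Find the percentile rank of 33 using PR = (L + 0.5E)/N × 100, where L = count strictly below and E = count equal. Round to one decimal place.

N = 9.
Strictly below 33: 7. Equal to 33: 1.
PR = (7 + 0.5·1)/9 × 100 = 83.3

83.3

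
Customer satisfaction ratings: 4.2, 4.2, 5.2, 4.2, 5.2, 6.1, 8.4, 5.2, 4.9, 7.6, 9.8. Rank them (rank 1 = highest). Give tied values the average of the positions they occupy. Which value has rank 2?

8.4

Sorted (descending): 9.8, 8.4, 7.6, 6.1, 5.2, 5.2, 5.2, 4.9, 4.2, 4.2, 4.2
The 3 values of 5.2 occupy positions 5–7 → average rank 6.
The 3 values of 4.2 occupy positions 9–11 → average rank 10.
Rank 2 → value 8.4.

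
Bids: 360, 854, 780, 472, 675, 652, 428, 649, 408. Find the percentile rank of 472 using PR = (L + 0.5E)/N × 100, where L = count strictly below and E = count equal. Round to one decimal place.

N = 9.
Strictly below 472: 3. Equal to 472: 1.
PR = (3 + 0.5·1)/9 × 100 = 38.9

38.9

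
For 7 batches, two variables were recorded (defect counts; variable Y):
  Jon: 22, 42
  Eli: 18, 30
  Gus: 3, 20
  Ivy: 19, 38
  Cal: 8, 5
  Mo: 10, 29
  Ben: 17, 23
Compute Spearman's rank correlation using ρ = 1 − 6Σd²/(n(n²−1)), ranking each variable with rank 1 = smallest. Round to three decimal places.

Ranks of variable 1: 7, 5, 1, 6, 2, 3, 4
Ranks of variable 2: 7, 5, 2, 6, 1, 4, 3
d = r₁ − r₂: 0, 0, -1, 0, 1, -1, 1
d²: 0, 0, 1, 0, 1, 1, 1; Σd² = 4
ρ = 1 − 6·4/(7·48) = 1 − 24/336 = 0.929

0.929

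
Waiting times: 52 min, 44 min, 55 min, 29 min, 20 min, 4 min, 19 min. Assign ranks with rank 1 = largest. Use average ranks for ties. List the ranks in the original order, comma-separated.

Sorted (descending): 55, 52, 44, 29, 20, 19, 4
No ties — each value takes its position as its rank.

2, 3, 1, 4, 5, 7, 6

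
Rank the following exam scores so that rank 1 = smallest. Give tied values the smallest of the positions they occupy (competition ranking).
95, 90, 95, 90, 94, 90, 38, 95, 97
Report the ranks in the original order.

6, 2, 6, 2, 5, 2, 1, 6, 9

Sorted (ascending): 38, 90, 90, 90, 94, 95, 95, 95, 97
The 3 values of 90 occupy positions 2–4 → each gets rank 2.
The 3 values of 95 occupy positions 6–8 → each gets rank 6.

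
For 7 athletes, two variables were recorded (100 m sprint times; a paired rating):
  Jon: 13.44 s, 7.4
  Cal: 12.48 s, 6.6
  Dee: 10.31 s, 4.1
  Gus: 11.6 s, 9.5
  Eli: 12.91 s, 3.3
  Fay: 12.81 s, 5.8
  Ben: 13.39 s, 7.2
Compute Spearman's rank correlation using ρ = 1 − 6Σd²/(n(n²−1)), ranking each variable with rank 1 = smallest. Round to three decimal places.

Ranks of variable 1: 7, 3, 1, 2, 5, 4, 6
Ranks of variable 2: 6, 4, 2, 7, 1, 3, 5
d = r₁ − r₂: 1, -1, -1, -5, 4, 1, 1
d²: 1, 1, 1, 25, 16, 1, 1; Σd² = 46
ρ = 1 − 6·46/(7·48) = 1 − 276/336 = 0.179

0.179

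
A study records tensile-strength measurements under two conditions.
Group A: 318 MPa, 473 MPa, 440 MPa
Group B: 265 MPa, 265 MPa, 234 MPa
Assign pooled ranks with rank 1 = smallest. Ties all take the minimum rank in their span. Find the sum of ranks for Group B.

Sorted (ascending): 234, 265, 265, 318, 440, 473
The 2 values of 265 occupy positions 2–3 → each gets rank 2.
Group B values → pooled ranks: 265→2, 265→2, 234→1
Rank sum = 2 + 2 + 1 = 5

5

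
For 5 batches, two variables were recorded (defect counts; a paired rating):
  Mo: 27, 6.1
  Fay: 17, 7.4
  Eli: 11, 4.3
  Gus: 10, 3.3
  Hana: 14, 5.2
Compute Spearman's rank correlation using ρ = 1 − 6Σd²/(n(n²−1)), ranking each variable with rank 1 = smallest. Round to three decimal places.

Ranks of variable 1: 5, 4, 2, 1, 3
Ranks of variable 2: 4, 5, 2, 1, 3
d = r₁ − r₂: 1, -1, 0, 0, 0
d²: 1, 1, 0, 0, 0; Σd² = 2
ρ = 1 − 6·2/(5·24) = 1 − 12/120 = 0.900

0.900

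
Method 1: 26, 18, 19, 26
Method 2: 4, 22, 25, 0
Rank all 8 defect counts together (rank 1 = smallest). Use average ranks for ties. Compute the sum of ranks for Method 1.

Sorted (ascending): 0, 4, 18, 19, 22, 25, 26, 26
The 2 values of 26 occupy positions 7–8 → average rank (7+8)/2 = 7.5.
Method 1 values → pooled ranks: 26→7.5, 18→3, 19→4, 26→7.5
Rank sum = 7.5 + 3 + 4 + 7.5 = 22

22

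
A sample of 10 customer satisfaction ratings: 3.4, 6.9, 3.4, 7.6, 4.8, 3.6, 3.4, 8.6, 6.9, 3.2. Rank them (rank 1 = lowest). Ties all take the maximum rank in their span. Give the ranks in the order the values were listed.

Sorted (ascending): 3.2, 3.4, 3.4, 3.4, 3.6, 4.8, 6.9, 6.9, 7.6, 8.6
The 3 values of 3.4 occupy positions 2–4 → each gets rank 4.
The 2 values of 6.9 occupy positions 7–8 → each gets rank 8.

4, 8, 4, 9, 6, 5, 4, 10, 8, 1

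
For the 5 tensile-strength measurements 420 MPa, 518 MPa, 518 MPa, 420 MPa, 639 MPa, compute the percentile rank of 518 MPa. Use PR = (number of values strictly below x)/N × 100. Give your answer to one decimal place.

40.0

N = 5.
Strictly below 518: 2. Equal to 518: 2.
PR = 2/5 × 100 = 40.0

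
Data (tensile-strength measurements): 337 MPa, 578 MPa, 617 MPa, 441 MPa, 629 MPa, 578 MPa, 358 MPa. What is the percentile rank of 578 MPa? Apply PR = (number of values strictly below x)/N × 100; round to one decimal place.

N = 7.
Strictly below 578: 3. Equal to 578: 2.
PR = 3/7 × 100 = 42.9

42.9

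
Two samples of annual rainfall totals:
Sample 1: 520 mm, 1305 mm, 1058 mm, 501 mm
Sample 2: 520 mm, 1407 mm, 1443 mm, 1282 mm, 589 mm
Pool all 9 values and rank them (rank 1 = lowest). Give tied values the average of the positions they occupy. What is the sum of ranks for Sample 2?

29.5

Sorted (ascending): 501, 520, 520, 589, 1058, 1282, 1305, 1407, 1443
The 2 values of 520 occupy positions 2–3 → average rank (2+3)/2 = 2.5.
Sample 2 values → pooled ranks: 520→2.5, 1407→8, 1443→9, 1282→6, 589→4
Rank sum = 2.5 + 8 + 9 + 6 + 4 = 29.5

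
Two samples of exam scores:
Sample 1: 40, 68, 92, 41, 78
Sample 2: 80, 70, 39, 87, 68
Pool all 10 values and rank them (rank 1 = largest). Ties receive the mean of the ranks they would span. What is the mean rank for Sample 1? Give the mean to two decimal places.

Sorted (descending): 92, 87, 80, 78, 70, 68, 68, 41, 40, 39
The 2 values of 68 occupy positions 6–7 → average rank (6+7)/2 = 6.5.
Sample 1 values → pooled ranks: 40→9, 68→6.5, 92→1, 41→8, 78→4
Mean rank = (9 + 6.5 + 1 + 8 + 4) / 5 = 5.70

5.70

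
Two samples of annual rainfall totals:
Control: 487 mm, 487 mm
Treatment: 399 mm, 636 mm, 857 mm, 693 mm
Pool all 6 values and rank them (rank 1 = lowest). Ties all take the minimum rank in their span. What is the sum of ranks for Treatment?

Sorted (ascending): 399, 487, 487, 636, 693, 857
The 2 values of 487 occupy positions 2–3 → each gets rank 2.
Treatment values → pooled ranks: 399→1, 636→4, 857→6, 693→5
Rank sum = 1 + 4 + 6 + 5 = 16

16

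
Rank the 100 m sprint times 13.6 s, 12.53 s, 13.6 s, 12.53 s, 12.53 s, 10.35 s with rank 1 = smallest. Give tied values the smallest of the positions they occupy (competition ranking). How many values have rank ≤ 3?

Sorted (ascending): 10.35, 12.53, 12.53, 12.53, 13.6, 13.6
The 3 values of 12.53 occupy positions 2–4 → each gets rank 2.
The 2 values of 13.6 occupy positions 5–6 → each gets rank 5.
Ranks ≤ 3: {1, 2, 2, 2} → 4 values.

4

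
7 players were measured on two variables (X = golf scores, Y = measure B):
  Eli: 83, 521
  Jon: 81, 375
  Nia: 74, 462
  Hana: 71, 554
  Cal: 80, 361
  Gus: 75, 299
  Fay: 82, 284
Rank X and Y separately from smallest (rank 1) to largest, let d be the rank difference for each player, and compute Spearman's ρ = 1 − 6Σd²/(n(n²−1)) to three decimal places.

-0.321

Ranks of variable 1: 7, 5, 2, 1, 4, 3, 6
Ranks of variable 2: 6, 4, 5, 7, 3, 2, 1
d = r₁ − r₂: 1, 1, -3, -6, 1, 1, 5
d²: 1, 1, 9, 36, 1, 1, 25; Σd² = 74
ρ = 1 − 6·74/(7·48) = 1 − 444/336 = -0.321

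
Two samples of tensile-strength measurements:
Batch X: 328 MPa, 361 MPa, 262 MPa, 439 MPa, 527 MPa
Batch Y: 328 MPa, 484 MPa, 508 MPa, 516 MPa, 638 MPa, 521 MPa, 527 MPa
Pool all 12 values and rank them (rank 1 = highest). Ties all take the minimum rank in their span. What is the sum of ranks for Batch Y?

Sorted (descending): 638, 527, 527, 521, 516, 508, 484, 439, 361, 328, 328, 262
The 2 values of 527 occupy positions 2–3 → each gets rank 2.
The 2 values of 328 occupy positions 10–11 → each gets rank 10.
Batch Y values → pooled ranks: 328→10, 484→7, 508→6, 516→5, 638→1, 521→4, 527→2
Rank sum = 10 + 7 + 6 + 5 + 1 + 4 + 2 = 35

35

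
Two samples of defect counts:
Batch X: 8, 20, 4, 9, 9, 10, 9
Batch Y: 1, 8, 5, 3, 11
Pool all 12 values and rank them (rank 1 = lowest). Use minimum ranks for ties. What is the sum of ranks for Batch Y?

Sorted (ascending): 1, 3, 4, 5, 8, 8, 9, 9, 9, 10, 11, 20
The 2 values of 8 occupy positions 5–6 → each gets rank 5.
The 3 values of 9 occupy positions 7–9 → each gets rank 7.
Batch Y values → pooled ranks: 1→1, 8→5, 5→4, 3→2, 11→11
Rank sum = 1 + 5 + 4 + 2 + 11 = 23

23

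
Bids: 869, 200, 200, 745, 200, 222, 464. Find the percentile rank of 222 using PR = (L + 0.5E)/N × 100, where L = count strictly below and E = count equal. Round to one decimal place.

50.0

N = 7.
Strictly below 222: 3. Equal to 222: 1.
PR = (3 + 0.5·1)/7 × 100 = 50.0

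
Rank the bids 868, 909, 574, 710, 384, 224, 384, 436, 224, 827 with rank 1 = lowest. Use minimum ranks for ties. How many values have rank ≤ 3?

Sorted (ascending): 224, 224, 384, 384, 436, 574, 710, 827, 868, 909
The 2 values of 224 occupy positions 1–2 → each gets rank 1.
The 2 values of 384 occupy positions 3–4 → each gets rank 3.
Ranks ≤ 3: {1, 1, 3, 3} → 4 values.

4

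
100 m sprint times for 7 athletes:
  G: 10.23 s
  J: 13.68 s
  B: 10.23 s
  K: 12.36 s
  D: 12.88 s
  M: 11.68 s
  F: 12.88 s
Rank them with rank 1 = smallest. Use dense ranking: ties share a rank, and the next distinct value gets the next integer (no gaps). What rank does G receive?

1

Sorted (ascending): 10.23, 10.23, 11.68, 12.36, 12.88, 12.88, 13.68
The 2 values of 10.23 share dense rank 1.
The 2 values of 12.88 share dense rank 4.
Remaining distinct values take the next consecutive integers.
G has value 10.23 s → rank 1.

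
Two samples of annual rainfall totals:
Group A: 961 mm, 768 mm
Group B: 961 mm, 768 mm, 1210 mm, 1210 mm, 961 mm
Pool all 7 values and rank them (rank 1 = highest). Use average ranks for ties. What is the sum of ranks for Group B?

17.5

Sorted (descending): 1210, 1210, 961, 961, 961, 768, 768
The 2 values of 1210 occupy positions 1–2 → average rank (1+2)/2 = 1.5.
The 3 values of 961 occupy positions 3–5 → average rank 4.
The 2 values of 768 occupy positions 6–7 → average rank (6+7)/2 = 6.5.
Group B values → pooled ranks: 961→4, 768→6.5, 1210→1.5, 1210→1.5, 961→4
Rank sum = 4 + 6.5 + 1.5 + 1.5 + 4 = 17.5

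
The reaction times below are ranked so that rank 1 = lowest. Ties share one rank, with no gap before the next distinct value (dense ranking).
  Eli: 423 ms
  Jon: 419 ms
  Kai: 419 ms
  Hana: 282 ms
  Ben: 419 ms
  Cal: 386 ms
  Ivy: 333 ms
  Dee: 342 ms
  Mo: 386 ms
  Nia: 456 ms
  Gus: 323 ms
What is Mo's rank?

Sorted (ascending): 282, 323, 333, 342, 386, 386, 419, 419, 419, 423, 456
The 2 values of 386 share dense rank 5.
The 3 values of 419 share dense rank 6.
Remaining distinct values take the next consecutive integers.
Mo has value 386 ms → rank 5.

5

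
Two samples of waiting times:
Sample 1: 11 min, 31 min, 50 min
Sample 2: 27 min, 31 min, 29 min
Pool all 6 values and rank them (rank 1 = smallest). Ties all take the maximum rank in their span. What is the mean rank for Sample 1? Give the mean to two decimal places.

Sorted (ascending): 11, 27, 29, 31, 31, 50
The 2 values of 31 occupy positions 4–5 → each gets rank 5.
Sample 1 values → pooled ranks: 11→1, 31→5, 50→6
Mean rank = (1 + 5 + 6) / 3 = 4.00

4.00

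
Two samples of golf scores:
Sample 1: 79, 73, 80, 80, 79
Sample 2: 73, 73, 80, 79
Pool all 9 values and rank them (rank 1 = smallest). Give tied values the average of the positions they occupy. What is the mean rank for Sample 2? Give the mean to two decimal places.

Sorted (ascending): 73, 73, 73, 79, 79, 79, 80, 80, 80
The 3 values of 73 occupy positions 1–3 → average rank 2.
The 3 values of 79 occupy positions 4–6 → average rank 5.
The 3 values of 80 occupy positions 7–9 → average rank 8.
Sample 2 values → pooled ranks: 73→2, 73→2, 80→8, 79→5
Mean rank = (2 + 2 + 8 + 5) / 4 = 4.25

4.25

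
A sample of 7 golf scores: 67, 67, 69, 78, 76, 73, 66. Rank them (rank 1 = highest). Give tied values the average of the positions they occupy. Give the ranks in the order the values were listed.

Sorted (descending): 78, 76, 73, 69, 67, 67, 66
The 2 values of 67 occupy positions 5–6 → average rank (5+6)/2 = 5.5.

5.5, 5.5, 4, 1, 2, 3, 7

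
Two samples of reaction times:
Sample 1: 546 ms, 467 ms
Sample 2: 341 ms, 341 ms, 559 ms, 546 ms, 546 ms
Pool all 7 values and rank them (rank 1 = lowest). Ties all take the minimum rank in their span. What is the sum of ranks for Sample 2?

Sorted (ascending): 341, 341, 467, 546, 546, 546, 559
The 2 values of 341 occupy positions 1–2 → each gets rank 1.
The 3 values of 546 occupy positions 4–6 → each gets rank 4.
Sample 2 values → pooled ranks: 341→1, 341→1, 559→7, 546→4, 546→4
Rank sum = 1 + 1 + 7 + 4 + 4 = 17

17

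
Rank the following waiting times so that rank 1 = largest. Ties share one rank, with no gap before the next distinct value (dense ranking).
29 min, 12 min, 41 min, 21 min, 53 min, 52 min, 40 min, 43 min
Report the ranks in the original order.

Sorted (descending): 53, 52, 43, 41, 40, 29, 21, 12
No ties — each value takes its position as its rank.

6, 8, 4, 7, 1, 2, 5, 3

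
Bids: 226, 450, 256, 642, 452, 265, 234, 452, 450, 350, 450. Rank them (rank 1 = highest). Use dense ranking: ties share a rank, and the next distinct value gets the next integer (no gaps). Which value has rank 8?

226

Sorted (descending): 642, 452, 452, 450, 450, 450, 350, 265, 256, 234, 226
The 2 values of 452 share dense rank 2.
The 3 values of 450 share dense rank 3.
Remaining distinct values take the next consecutive integers.
Rank 8 → value 226.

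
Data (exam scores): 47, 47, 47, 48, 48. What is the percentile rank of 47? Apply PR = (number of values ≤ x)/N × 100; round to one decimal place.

60.0

N = 5.
Strictly below 47: 0. Equal to 47: 3.
PR = 3/5 × 100 = 60.0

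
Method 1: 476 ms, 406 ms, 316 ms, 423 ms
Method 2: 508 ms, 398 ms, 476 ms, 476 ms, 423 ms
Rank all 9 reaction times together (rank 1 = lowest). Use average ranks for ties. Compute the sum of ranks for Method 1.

Sorted (ascending): 316, 398, 406, 423, 423, 476, 476, 476, 508
The 2 values of 423 occupy positions 4–5 → average rank (4+5)/2 = 4.5.
The 3 values of 476 occupy positions 6–8 → average rank 7.
Method 1 values → pooled ranks: 476→7, 406→3, 316→1, 423→4.5
Rank sum = 7 + 3 + 1 + 4.5 = 15.5

15.5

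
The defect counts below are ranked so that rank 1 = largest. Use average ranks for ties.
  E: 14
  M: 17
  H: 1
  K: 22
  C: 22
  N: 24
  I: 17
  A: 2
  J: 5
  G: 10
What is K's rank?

2.5

Sorted (descending): 24, 22, 22, 17, 17, 14, 10, 5, 2, 1
The 2 values of 22 occupy positions 2–3 → average rank (2+3)/2 = 2.5.
The 2 values of 17 occupy positions 4–5 → average rank (4+5)/2 = 4.5.
K has value 22 → rank 2.5.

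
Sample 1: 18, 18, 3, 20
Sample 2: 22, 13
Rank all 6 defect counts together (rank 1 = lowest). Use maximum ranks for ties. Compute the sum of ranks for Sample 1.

14

Sorted (ascending): 3, 13, 18, 18, 20, 22
The 2 values of 18 occupy positions 3–4 → each gets rank 4.
Sample 1 values → pooled ranks: 18→4, 18→4, 3→1, 20→5
Rank sum = 4 + 4 + 1 + 5 = 14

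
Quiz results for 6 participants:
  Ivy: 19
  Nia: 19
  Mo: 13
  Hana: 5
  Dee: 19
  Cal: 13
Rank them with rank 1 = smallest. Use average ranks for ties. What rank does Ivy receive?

Sorted (ascending): 5, 13, 13, 19, 19, 19
The 2 values of 13 occupy positions 2–3 → average rank (2+3)/2 = 2.5.
The 3 values of 19 occupy positions 4–6 → average rank 5.
Ivy has value 19 → rank 5.

5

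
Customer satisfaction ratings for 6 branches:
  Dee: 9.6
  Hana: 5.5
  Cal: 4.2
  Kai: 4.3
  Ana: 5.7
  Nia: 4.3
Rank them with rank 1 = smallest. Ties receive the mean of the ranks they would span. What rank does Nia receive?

2.5

Sorted (ascending): 4.2, 4.3, 4.3, 5.5, 5.7, 9.6
The 2 values of 4.3 occupy positions 2–3 → average rank (2+3)/2 = 2.5.
Nia has value 4.3 → rank 2.5.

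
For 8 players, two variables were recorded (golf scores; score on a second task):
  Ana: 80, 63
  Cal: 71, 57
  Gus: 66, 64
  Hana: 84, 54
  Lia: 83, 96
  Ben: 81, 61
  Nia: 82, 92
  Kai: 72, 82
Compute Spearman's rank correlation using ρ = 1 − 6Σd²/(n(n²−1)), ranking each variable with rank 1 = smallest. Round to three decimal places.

Ranks of variable 1: 4, 2, 1, 8, 7, 5, 6, 3
Ranks of variable 2: 4, 2, 5, 1, 8, 3, 7, 6
d = r₁ − r₂: 0, 0, -4, 7, -1, 2, -1, -3
d²: 0, 0, 16, 49, 1, 4, 1, 9; Σd² = 80
ρ = 1 − 6·80/(8·63) = 1 − 480/504 = 0.048

0.048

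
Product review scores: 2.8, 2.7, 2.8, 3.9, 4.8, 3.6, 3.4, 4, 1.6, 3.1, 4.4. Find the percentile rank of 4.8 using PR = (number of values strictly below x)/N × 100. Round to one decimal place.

N = 11.
Strictly below 4.8: 10. Equal to 4.8: 1.
PR = 10/11 × 100 = 90.9

90.9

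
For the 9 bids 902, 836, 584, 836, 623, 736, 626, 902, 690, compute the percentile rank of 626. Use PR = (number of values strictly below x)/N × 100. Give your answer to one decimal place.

N = 9.
Strictly below 626: 2. Equal to 626: 1.
PR = 2/9 × 100 = 22.2

22.2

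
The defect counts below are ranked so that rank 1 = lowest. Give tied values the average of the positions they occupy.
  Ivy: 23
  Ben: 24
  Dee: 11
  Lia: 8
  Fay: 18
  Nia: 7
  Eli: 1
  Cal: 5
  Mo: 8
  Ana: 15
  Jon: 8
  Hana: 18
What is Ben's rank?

Sorted (ascending): 1, 5, 7, 8, 8, 8, 11, 15, 18, 18, 23, 24
The 3 values of 8 occupy positions 4–6 → average rank 5.
The 2 values of 18 occupy positions 9–10 → average rank (9+10)/2 = 9.5.
Ben has value 24 → rank 12.

12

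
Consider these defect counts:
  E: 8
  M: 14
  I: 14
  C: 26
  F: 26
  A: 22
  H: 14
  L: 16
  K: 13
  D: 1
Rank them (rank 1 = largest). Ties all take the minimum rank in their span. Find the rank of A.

3

Sorted (descending): 26, 26, 22, 16, 14, 14, 14, 13, 8, 1
The 2 values of 26 occupy positions 1–2 → each gets rank 1.
The 3 values of 14 occupy positions 5–7 → each gets rank 5.
A has value 22 → rank 3.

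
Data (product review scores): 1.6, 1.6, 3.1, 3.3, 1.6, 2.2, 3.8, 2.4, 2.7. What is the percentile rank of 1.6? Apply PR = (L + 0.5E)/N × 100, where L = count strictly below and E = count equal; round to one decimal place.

16.7

N = 9.
Strictly below 1.6: 0. Equal to 1.6: 3.
PR = (0 + 0.5·3)/9 × 100 = 16.7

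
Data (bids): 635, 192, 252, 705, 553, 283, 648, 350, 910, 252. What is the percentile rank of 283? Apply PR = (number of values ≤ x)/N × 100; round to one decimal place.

40.0

N = 10.
Strictly below 283: 3. Equal to 283: 1.
PR = 4/10 × 100 = 40.0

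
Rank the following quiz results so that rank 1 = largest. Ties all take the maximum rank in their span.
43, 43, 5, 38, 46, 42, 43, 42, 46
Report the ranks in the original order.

5, 5, 9, 8, 2, 7, 5, 7, 2

Sorted (descending): 46, 46, 43, 43, 43, 42, 42, 38, 5
The 2 values of 46 occupy positions 1–2 → each gets rank 2.
The 3 values of 43 occupy positions 3–5 → each gets rank 5.
The 2 values of 42 occupy positions 6–7 → each gets rank 7.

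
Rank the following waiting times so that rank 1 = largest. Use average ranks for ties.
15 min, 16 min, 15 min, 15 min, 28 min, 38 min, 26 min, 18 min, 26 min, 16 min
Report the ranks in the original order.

Sorted (descending): 38, 28, 26, 26, 18, 16, 16, 15, 15, 15
The 2 values of 26 occupy positions 3–4 → average rank (3+4)/2 = 3.5.
The 2 values of 16 occupy positions 6–7 → average rank (6+7)/2 = 6.5.
The 3 values of 15 occupy positions 8–10 → average rank 9.

9, 6.5, 9, 9, 2, 1, 3.5, 5, 3.5, 6.5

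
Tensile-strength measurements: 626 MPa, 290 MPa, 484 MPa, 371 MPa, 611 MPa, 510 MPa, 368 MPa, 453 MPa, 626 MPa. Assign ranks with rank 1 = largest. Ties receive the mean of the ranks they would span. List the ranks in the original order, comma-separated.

Sorted (descending): 626, 626, 611, 510, 484, 453, 371, 368, 290
The 2 values of 626 occupy positions 1–2 → average rank (1+2)/2 = 1.5.

1.5, 9, 5, 7, 3, 4, 8, 6, 1.5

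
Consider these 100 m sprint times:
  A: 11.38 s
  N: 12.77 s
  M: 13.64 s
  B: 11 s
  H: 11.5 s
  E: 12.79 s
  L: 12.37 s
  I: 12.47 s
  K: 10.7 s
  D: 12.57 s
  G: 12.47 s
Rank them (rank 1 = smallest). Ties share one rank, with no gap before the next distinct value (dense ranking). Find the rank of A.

3

Sorted (ascending): 10.7, 11, 11.38, 11.5, 12.37, 12.47, 12.47, 12.57, 12.77, 12.79, 13.64
The 2 values of 12.47 share dense rank 6.
Remaining distinct values take the next consecutive integers.
A has value 11.38 s → rank 3.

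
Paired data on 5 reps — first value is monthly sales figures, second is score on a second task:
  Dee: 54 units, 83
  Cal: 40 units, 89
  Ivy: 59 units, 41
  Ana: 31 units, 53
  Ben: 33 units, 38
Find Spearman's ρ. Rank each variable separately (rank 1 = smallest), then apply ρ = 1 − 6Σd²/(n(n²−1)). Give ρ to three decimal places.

Ranks of variable 1: 4, 3, 5, 1, 2
Ranks of variable 2: 4, 5, 2, 3, 1
d = r₁ − r₂: 0, -2, 3, -2, 1
d²: 0, 4, 9, 4, 1; Σd² = 18
ρ = 1 − 6·18/(5·24) = 1 − 108/120 = 0.100

0.100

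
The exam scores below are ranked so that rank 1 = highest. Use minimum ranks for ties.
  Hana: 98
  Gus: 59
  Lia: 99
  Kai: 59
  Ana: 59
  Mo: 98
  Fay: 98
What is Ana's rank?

5

Sorted (descending): 99, 98, 98, 98, 59, 59, 59
The 3 values of 98 occupy positions 2–4 → each gets rank 2.
The 3 values of 59 occupy positions 5–7 → each gets rank 5.
Ana has value 59 → rank 5.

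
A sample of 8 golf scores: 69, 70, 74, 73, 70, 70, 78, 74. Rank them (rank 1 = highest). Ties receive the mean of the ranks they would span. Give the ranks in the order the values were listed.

Sorted (descending): 78, 74, 74, 73, 70, 70, 70, 69
The 2 values of 74 occupy positions 2–3 → average rank (2+3)/2 = 2.5.
The 3 values of 70 occupy positions 5–7 → average rank 6.

8, 6, 2.5, 4, 6, 6, 1, 2.5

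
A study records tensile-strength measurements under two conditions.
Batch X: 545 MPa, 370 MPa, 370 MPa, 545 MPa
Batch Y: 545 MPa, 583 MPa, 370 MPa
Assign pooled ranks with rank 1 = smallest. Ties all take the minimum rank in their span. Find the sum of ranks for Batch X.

Sorted (ascending): 370, 370, 370, 545, 545, 545, 583
The 3 values of 370 occupy positions 1–3 → each gets rank 1.
The 3 values of 545 occupy positions 4–6 → each gets rank 4.
Batch X values → pooled ranks: 545→4, 370→1, 370→1, 545→4
Rank sum = 4 + 1 + 1 + 4 = 10

10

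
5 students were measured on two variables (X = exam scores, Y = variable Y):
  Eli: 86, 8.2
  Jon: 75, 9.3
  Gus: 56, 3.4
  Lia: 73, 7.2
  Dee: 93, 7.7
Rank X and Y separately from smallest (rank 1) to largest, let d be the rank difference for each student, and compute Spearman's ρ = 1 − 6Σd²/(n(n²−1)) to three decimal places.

Ranks of variable 1: 4, 3, 1, 2, 5
Ranks of variable 2: 4, 5, 1, 2, 3
d = r₁ − r₂: 0, -2, 0, 0, 2
d²: 0, 4, 0, 0, 4; Σd² = 8
ρ = 1 − 6·8/(5·24) = 1 − 48/120 = 0.600

0.600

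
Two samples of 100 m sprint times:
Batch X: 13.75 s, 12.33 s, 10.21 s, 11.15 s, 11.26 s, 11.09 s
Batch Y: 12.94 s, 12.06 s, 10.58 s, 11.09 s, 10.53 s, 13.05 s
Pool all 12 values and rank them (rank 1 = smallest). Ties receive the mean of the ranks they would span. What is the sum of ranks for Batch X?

Sorted (ascending): 10.21, 10.53, 10.58, 11.09, 11.09, 11.15, 11.26, 12.06, 12.33, 12.94, 13.05, 13.75
The 2 values of 11.09 occupy positions 4–5 → average rank (4+5)/2 = 4.5.
Batch X values → pooled ranks: 13.75→12, 12.33→9, 10.21→1, 11.15→6, 11.26→7, 11.09→4.5
Rank sum = 12 + 9 + 1 + 6 + 7 + 4.5 = 39.5

39.5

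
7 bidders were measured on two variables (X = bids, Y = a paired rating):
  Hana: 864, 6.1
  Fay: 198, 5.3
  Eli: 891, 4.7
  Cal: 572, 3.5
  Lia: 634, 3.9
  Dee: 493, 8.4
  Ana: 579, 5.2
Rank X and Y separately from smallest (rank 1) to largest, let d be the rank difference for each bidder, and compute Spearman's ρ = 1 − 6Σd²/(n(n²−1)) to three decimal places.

Ranks of variable 1: 6, 1, 7, 3, 5, 2, 4
Ranks of variable 2: 6, 5, 3, 1, 2, 7, 4
d = r₁ − r₂: 0, -4, 4, 2, 3, -5, 0
d²: 0, 16, 16, 4, 9, 25, 0; Σd² = 70
ρ = 1 − 6·70/(7·48) = 1 − 420/336 = -0.250

-0.250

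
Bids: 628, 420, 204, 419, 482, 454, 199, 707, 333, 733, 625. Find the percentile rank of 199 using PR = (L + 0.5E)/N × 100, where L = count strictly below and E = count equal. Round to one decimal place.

4.5

N = 11.
Strictly below 199: 0. Equal to 199: 1.
PR = (0 + 0.5·1)/11 × 100 = 4.5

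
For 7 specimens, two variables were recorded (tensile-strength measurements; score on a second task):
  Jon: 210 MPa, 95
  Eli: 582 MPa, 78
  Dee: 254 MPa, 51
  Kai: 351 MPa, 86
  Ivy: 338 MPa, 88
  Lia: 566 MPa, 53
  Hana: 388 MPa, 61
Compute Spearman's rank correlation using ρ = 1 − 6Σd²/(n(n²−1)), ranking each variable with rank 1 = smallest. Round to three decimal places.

-0.357

Ranks of variable 1: 1, 7, 2, 4, 3, 6, 5
Ranks of variable 2: 7, 4, 1, 5, 6, 2, 3
d = r₁ − r₂: -6, 3, 1, -1, -3, 4, 2
d²: 36, 9, 1, 1, 9, 16, 4; Σd² = 76
ρ = 1 − 6·76/(7·48) = 1 − 456/336 = -0.357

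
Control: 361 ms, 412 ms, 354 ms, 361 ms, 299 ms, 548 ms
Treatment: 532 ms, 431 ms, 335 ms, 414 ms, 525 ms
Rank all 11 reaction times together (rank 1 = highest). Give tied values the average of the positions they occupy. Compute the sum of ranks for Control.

Sorted (descending): 548, 532, 525, 431, 414, 412, 361, 361, 354, 335, 299
The 2 values of 361 occupy positions 7–8 → average rank (7+8)/2 = 7.5.
Control values → pooled ranks: 361→7.5, 412→6, 354→9, 361→7.5, 299→11, 548→1
Rank sum = 7.5 + 6 + 9 + 7.5 + 11 + 1 = 42

42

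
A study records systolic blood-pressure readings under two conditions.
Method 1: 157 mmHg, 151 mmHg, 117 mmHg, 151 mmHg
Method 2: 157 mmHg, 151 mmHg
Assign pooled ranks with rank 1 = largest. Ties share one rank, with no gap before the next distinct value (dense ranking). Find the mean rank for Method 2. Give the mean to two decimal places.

Sorted (descending): 157, 157, 151, 151, 151, 117
The 2 values of 157 share dense rank 1.
The 3 values of 151 share dense rank 2.
Remaining distinct values take the next consecutive integers.
Method 2 values → pooled ranks: 157→1, 151→2
Mean rank = (1 + 2) / 2 = 1.50

1.50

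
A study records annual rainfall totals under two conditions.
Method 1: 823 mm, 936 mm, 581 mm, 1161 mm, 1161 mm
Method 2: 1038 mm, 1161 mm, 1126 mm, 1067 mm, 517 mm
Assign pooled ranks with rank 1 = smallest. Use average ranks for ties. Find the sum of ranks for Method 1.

27

Sorted (ascending): 517, 581, 823, 936, 1038, 1067, 1126, 1161, 1161, 1161
The 3 values of 1161 occupy positions 8–10 → average rank 9.
Method 1 values → pooled ranks: 823→3, 936→4, 581→2, 1161→9, 1161→9
Rank sum = 3 + 4 + 2 + 9 + 9 = 27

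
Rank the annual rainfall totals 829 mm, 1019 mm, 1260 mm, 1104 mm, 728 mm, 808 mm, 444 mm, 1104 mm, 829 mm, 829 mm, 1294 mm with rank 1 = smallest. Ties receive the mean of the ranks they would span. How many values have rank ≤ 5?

Sorted (ascending): 444, 728, 808, 829, 829, 829, 1019, 1104, 1104, 1260, 1294
The 3 values of 829 occupy positions 4–6 → average rank 5.
The 2 values of 1104 occupy positions 8–9 → average rank (8+9)/2 = 8.5.
Ranks ≤ 5: {1, 2, 3, 5, 5, 5} → 6 values.

6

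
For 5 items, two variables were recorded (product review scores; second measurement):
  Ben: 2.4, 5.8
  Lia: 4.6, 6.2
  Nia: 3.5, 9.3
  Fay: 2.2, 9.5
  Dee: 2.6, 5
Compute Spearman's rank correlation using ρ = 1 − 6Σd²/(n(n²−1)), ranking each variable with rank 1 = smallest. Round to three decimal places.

Ranks of variable 1: 2, 5, 4, 1, 3
Ranks of variable 2: 2, 3, 4, 5, 1
d = r₁ − r₂: 0, 2, 0, -4, 2
d²: 0, 4, 0, 16, 4; Σd² = 24
ρ = 1 − 6·24/(5·24) = 1 − 144/120 = -0.200

-0.200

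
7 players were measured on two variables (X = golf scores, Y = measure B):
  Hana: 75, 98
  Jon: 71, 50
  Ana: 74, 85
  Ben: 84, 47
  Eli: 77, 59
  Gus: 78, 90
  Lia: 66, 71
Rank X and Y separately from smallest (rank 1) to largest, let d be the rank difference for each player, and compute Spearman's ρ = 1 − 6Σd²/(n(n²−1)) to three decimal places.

Ranks of variable 1: 4, 2, 3, 7, 5, 6, 1
Ranks of variable 2: 7, 2, 5, 1, 3, 6, 4
d = r₁ − r₂: -3, 0, -2, 6, 2, 0, -3
d²: 9, 0, 4, 36, 4, 0, 9; Σd² = 62
ρ = 1 − 6·62/(7·48) = 1 − 372/336 = -0.107

-0.107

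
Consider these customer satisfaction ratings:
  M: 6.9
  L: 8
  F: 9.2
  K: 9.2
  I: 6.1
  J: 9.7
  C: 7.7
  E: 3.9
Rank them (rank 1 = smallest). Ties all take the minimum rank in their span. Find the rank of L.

5

Sorted (ascending): 3.9, 6.1, 6.9, 7.7, 8, 9.2, 9.2, 9.7
The 2 values of 9.2 occupy positions 6–7 → each gets rank 6.
L has value 8 → rank 5.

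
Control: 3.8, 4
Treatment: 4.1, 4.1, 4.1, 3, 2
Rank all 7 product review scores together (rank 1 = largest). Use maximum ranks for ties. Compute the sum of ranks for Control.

Sorted (descending): 4.1, 4.1, 4.1, 4, 3.8, 3, 2
The 3 values of 4.1 occupy positions 1–3 → each gets rank 3.
Control values → pooled ranks: 3.8→5, 4→4
Rank sum = 5 + 4 = 9

9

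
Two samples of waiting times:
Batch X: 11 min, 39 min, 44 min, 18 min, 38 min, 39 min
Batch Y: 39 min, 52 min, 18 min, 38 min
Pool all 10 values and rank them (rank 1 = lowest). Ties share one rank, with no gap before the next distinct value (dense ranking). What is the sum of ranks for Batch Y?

Sorted (ascending): 11, 18, 18, 38, 38, 39, 39, 39, 44, 52
The 2 values of 18 share dense rank 2.
The 2 values of 38 share dense rank 3.
The 3 values of 39 share dense rank 4.
Remaining distinct values take the next consecutive integers.
Batch Y values → pooled ranks: 39→4, 52→6, 18→2, 38→3
Rank sum = 4 + 6 + 2 + 3 = 15

15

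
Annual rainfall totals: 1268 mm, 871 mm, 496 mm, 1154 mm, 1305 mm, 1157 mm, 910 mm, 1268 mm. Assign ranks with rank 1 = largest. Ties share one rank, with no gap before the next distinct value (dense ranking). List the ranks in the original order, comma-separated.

2, 6, 7, 4, 1, 3, 5, 2

Sorted (descending): 1305, 1268, 1268, 1157, 1154, 910, 871, 496
The 2 values of 1268 share dense rank 2.
Remaining distinct values take the next consecutive integers.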